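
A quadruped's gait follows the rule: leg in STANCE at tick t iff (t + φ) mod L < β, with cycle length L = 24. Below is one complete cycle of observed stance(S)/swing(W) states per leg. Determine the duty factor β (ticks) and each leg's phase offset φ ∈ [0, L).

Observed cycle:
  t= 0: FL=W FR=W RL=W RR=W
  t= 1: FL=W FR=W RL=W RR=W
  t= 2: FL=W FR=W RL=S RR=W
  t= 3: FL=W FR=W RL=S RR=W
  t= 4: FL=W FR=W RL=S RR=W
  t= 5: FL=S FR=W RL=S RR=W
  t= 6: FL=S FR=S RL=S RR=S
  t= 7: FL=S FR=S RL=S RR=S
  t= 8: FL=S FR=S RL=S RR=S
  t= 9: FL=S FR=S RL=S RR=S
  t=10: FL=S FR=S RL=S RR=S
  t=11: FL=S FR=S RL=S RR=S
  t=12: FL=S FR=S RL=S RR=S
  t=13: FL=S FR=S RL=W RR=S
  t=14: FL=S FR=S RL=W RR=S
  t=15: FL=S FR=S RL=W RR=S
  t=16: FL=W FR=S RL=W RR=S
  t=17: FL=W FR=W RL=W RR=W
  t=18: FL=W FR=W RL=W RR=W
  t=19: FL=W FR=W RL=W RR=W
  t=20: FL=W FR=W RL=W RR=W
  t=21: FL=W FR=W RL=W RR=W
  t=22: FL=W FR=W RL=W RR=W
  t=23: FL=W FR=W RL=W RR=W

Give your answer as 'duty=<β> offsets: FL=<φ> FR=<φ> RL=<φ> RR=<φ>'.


duty β = stance ticks per leg = 11
FL: stance ticks = 11; W→S at t=5 → φ=19
FR: stance ticks = 11; W→S at t=6 → φ=18
RL: stance ticks = 11; W→S at t=2 → φ=22
RR: stance ticks = 11; W→S at t=6 → φ=18

duty=11 offsets: FL=19 FR=18 RL=22 RR=18


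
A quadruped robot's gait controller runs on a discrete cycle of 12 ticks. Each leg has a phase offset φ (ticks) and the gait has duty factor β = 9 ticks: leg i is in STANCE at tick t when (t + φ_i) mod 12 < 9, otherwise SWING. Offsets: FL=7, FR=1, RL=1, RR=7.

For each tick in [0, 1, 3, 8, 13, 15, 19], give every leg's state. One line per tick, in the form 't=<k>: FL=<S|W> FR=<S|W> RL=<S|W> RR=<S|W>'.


t=0: phase=(7,1,1,7) vs β=9 → FL=S FR=S RL=S RR=S
t=1: phase=(8,2,2,8) vs β=9 → FL=S FR=S RL=S RR=S
t=3: phase=(10,4,4,10) vs β=9 → FL=W FR=S RL=S RR=W
t=8: phase=(3,9,9,3) vs β=9 → FL=S FR=W RL=W RR=S
t=13: phase=(8,2,2,8) vs β=9 → FL=S FR=S RL=S RR=S
t=15: phase=(10,4,4,10) vs β=9 → FL=W FR=S RL=S RR=W
t=19: phase=(2,8,8,2) vs β=9 → FL=S FR=S RL=S RR=S

t=0: FL=S FR=S RL=S RR=S
t=1: FL=S FR=S RL=S RR=S
t=3: FL=W FR=S RL=S RR=W
t=8: FL=S FR=W RL=W RR=S
t=13: FL=S FR=S RL=S RR=S
t=15: FL=W FR=S RL=S RR=W
t=19: FL=S FR=S RL=S RR=S


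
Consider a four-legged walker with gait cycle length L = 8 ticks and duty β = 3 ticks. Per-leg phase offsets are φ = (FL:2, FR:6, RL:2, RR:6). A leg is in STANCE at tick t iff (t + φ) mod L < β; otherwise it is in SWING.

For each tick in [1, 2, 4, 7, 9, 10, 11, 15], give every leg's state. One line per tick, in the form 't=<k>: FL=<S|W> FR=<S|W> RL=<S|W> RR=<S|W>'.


t=1: phase=(3,7,3,7) vs β=3 → FL=W FR=W RL=W RR=W
t=2: phase=(4,0,4,0) vs β=3 → FL=W FR=S RL=W RR=S
t=4: phase=(6,2,6,2) vs β=3 → FL=W FR=S RL=W RR=S
t=7: phase=(1,5,1,5) vs β=3 → FL=S FR=W RL=S RR=W
t=9: phase=(3,7,3,7) vs β=3 → FL=W FR=W RL=W RR=W
t=10: phase=(4,0,4,0) vs β=3 → FL=W FR=S RL=W RR=S
t=11: phase=(5,1,5,1) vs β=3 → FL=W FR=S RL=W RR=S
t=15: phase=(1,5,1,5) vs β=3 → FL=S FR=W RL=S RR=W

t=1: FL=W FR=W RL=W RR=W
t=2: FL=W FR=S RL=W RR=S
t=4: FL=W FR=S RL=W RR=S
t=7: FL=S FR=W RL=S RR=W
t=9: FL=W FR=W RL=W RR=W
t=10: FL=W FR=S RL=W RR=S
t=11: FL=W FR=S RL=W RR=S
t=15: FL=S FR=W RL=S RR=W


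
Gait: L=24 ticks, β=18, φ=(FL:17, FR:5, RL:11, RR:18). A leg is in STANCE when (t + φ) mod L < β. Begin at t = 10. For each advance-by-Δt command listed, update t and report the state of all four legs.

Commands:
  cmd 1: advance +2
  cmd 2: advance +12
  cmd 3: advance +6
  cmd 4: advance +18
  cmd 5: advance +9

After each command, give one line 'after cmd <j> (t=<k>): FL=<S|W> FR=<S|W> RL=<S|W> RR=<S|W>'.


start t=10: FL=S FR=S RL=W RR=S
cmd 1: advance +2 → t=12, phase=(5,17,23,6) → FL=S FR=S RL=W RR=S
cmd 2: advance +12 → t=24, phase=(17,5,11,18) → FL=S FR=S RL=S RR=W
cmd 3: advance +6 → t=30, phase=(23,11,17,0) → FL=W FR=S RL=S RR=S
cmd 4: advance +18 → t=48, phase=(17,5,11,18) → FL=S FR=S RL=S RR=W
cmd 5: advance +9 → t=57, phase=(2,14,20,3) → FL=S FR=S RL=W RR=S

after cmd 1 (t=12): FL=S FR=S RL=W RR=S
after cmd 2 (t=24): FL=S FR=S RL=S RR=W
after cmd 3 (t=30): FL=W FR=S RL=S RR=S
after cmd 4 (t=48): FL=S FR=S RL=S RR=W
after cmd 5 (t=57): FL=S FR=S RL=W RR=S


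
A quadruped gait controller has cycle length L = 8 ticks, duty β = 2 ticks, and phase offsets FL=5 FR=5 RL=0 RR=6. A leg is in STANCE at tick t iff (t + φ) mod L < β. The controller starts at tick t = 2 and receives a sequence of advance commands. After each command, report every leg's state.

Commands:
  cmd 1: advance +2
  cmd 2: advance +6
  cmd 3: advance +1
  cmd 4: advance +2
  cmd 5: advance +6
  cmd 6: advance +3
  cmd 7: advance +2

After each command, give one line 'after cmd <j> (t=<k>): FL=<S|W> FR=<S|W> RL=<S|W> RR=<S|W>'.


after cmd 1 (t=4): FL=S FR=S RL=W RR=W
after cmd 2 (t=10): FL=W FR=W RL=W RR=S
after cmd 3 (t=11): FL=S FR=S RL=W RR=S
after cmd 4 (t=13): FL=W FR=W RL=W RR=W
after cmd 5 (t=19): FL=S FR=S RL=W RR=S
after cmd 6 (t=22): FL=W FR=W RL=W RR=W
after cmd 7 (t=24): FL=W FR=W RL=S RR=W

start t=2: FL=W FR=W RL=W RR=S
cmd 1: advance +2 → t=4, phase=(1,1,4,2) → FL=S FR=S RL=W RR=W
cmd 2: advance +6 → t=10, phase=(7,7,2,0) → FL=W FR=W RL=W RR=S
cmd 3: advance +1 → t=11, phase=(0,0,3,1) → FL=S FR=S RL=W RR=S
cmd 4: advance +2 → t=13, phase=(2,2,5,3) → FL=W FR=W RL=W RR=W
cmd 5: advance +6 → t=19, phase=(0,0,3,1) → FL=S FR=S RL=W RR=S
cmd 6: advance +3 → t=22, phase=(3,3,6,4) → FL=W FR=W RL=W RR=W
cmd 7: advance +2 → t=24, phase=(5,5,0,6) → FL=W FR=W RL=S RR=W


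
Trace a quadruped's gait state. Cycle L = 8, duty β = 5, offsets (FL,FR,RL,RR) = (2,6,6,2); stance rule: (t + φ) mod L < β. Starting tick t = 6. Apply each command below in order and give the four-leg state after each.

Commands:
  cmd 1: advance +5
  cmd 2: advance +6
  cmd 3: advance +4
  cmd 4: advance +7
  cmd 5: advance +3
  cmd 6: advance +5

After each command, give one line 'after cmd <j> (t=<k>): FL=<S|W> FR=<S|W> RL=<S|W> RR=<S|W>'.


start t=6: FL=S FR=S RL=S RR=S
cmd 1: advance +5 → t=11, phase=(5,1,1,5) → FL=W FR=S RL=S RR=W
cmd 2: advance +6 → t=17, phase=(3,7,7,3) → FL=S FR=W RL=W RR=S
cmd 3: advance +4 → t=21, phase=(7,3,3,7) → FL=W FR=S RL=S RR=W
cmd 4: advance +7 → t=28, phase=(6,2,2,6) → FL=W FR=S RL=S RR=W
cmd 5: advance +3 → t=31, phase=(1,5,5,1) → FL=S FR=W RL=W RR=S
cmd 6: advance +5 → t=36, phase=(6,2,2,6) → FL=W FR=S RL=S RR=W

after cmd 1 (t=11): FL=W FR=S RL=S RR=W
after cmd 2 (t=17): FL=S FR=W RL=W RR=S
after cmd 3 (t=21): FL=W FR=S RL=S RR=W
after cmd 4 (t=28): FL=W FR=S RL=S RR=W
after cmd 5 (t=31): FL=S FR=W RL=W RR=S
after cmd 6 (t=36): FL=W FR=S RL=S RR=W


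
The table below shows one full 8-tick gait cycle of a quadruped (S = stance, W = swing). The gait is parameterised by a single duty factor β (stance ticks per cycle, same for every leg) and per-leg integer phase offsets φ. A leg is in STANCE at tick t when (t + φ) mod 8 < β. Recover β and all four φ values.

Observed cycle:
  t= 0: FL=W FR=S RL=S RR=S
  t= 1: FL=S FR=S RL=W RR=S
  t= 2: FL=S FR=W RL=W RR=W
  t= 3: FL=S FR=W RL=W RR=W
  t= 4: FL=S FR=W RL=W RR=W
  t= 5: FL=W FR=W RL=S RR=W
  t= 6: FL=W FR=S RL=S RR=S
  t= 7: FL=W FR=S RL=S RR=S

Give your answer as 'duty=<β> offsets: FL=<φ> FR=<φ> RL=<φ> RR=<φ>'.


duty β = stance ticks per leg = 4
FL: stance ticks = 4; W→S at t=1 → φ=7
FR: stance ticks = 4; W→S at t=6 → φ=2
RL: stance ticks = 4; W→S at t=5 → φ=3
RR: stance ticks = 4; W→S at t=6 → φ=2

duty=4 offsets: FL=7 FR=2 RL=3 RR=2


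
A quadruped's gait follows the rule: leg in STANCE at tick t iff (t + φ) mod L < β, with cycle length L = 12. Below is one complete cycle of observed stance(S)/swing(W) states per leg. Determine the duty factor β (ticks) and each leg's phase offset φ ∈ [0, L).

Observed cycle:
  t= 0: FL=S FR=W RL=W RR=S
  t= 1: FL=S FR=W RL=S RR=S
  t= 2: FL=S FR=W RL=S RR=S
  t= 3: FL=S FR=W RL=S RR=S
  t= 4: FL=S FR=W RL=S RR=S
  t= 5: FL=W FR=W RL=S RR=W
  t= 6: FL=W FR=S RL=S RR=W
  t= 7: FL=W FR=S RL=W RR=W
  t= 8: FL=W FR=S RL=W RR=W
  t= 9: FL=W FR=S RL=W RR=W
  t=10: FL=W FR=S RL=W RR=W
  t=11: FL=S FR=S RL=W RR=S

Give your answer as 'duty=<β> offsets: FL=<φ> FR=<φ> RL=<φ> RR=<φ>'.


duty=6 offsets: FL=1 FR=6 RL=11 RR=1

duty β = stance ticks per leg = 6
FL: stance ticks = 6; W→S at t=11 → φ=1
FR: stance ticks = 6; W→S at t=6 → φ=6
RL: stance ticks = 6; W→S at t=1 → φ=11
RR: stance ticks = 6; W→S at t=11 → φ=1


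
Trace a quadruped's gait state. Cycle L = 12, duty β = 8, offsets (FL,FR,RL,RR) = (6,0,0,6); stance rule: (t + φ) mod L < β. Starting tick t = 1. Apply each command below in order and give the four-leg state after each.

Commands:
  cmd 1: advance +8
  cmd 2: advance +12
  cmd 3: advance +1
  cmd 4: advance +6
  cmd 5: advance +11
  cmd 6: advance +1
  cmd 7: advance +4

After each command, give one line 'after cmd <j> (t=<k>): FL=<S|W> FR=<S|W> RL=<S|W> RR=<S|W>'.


start t=1: FL=S FR=S RL=S RR=S
cmd 1: advance +8 → t=9, phase=(3,9,9,3) → FL=S FR=W RL=W RR=S
cmd 2: advance +12 → t=21, phase=(3,9,9,3) → FL=S FR=W RL=W RR=S
cmd 3: advance +1 → t=22, phase=(4,10,10,4) → FL=S FR=W RL=W RR=S
cmd 4: advance +6 → t=28, phase=(10,4,4,10) → FL=W FR=S RL=S RR=W
cmd 5: advance +11 → t=39, phase=(9,3,3,9) → FL=W FR=S RL=S RR=W
cmd 6: advance +1 → t=40, phase=(10,4,4,10) → FL=W FR=S RL=S RR=W
cmd 7: advance +4 → t=44, phase=(2,8,8,2) → FL=S FR=W RL=W RR=S

after cmd 1 (t=9): FL=S FR=W RL=W RR=S
after cmd 2 (t=21): FL=S FR=W RL=W RR=S
after cmd 3 (t=22): FL=S FR=W RL=W RR=S
after cmd 4 (t=28): FL=W FR=S RL=S RR=W
after cmd 5 (t=39): FL=W FR=S RL=S RR=W
after cmd 6 (t=40): FL=W FR=S RL=S RR=W
after cmd 7 (t=44): FL=S FR=W RL=W RR=S


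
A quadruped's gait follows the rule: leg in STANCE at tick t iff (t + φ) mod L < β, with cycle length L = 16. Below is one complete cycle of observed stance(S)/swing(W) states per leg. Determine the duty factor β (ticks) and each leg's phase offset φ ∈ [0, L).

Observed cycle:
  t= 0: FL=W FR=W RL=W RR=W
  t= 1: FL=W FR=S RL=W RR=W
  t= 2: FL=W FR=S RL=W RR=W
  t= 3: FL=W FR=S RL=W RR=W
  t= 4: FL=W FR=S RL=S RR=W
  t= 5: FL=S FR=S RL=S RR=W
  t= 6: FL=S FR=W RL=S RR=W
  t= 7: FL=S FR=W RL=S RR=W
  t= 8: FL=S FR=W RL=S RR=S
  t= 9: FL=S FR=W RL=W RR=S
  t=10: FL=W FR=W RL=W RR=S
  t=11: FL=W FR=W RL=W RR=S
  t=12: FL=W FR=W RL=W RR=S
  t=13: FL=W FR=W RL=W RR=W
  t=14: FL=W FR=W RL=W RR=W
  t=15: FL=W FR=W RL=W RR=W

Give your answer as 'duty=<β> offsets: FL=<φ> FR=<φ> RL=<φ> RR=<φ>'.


duty β = stance ticks per leg = 5
FL: stance ticks = 5; W→S at t=5 → φ=11
FR: stance ticks = 5; W→S at t=1 → φ=15
RL: stance ticks = 5; W→S at t=4 → φ=12
RR: stance ticks = 5; W→S at t=8 → φ=8

duty=5 offsets: FL=11 FR=15 RL=12 RR=8


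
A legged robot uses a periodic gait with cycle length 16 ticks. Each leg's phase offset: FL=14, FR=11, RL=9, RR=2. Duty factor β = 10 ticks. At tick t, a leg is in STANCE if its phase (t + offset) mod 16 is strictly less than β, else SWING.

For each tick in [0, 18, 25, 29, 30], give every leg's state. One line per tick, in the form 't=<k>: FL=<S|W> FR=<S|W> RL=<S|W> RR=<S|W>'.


t=0: phase=(14,11,9,2) vs β=10 → FL=W FR=W RL=S RR=S
t=18: phase=(0,13,11,4) vs β=10 → FL=S FR=W RL=W RR=S
t=25: phase=(7,4,2,11) vs β=10 → FL=S FR=S RL=S RR=W
t=29: phase=(11,8,6,15) vs β=10 → FL=W FR=S RL=S RR=W
t=30: phase=(12,9,7,0) vs β=10 → FL=W FR=S RL=S RR=S

t=0: FL=W FR=W RL=S RR=S
t=18: FL=S FR=W RL=W RR=S
t=25: FL=S FR=S RL=S RR=W
t=29: FL=W FR=S RL=S RR=W
t=30: FL=W FR=S RL=S RR=S


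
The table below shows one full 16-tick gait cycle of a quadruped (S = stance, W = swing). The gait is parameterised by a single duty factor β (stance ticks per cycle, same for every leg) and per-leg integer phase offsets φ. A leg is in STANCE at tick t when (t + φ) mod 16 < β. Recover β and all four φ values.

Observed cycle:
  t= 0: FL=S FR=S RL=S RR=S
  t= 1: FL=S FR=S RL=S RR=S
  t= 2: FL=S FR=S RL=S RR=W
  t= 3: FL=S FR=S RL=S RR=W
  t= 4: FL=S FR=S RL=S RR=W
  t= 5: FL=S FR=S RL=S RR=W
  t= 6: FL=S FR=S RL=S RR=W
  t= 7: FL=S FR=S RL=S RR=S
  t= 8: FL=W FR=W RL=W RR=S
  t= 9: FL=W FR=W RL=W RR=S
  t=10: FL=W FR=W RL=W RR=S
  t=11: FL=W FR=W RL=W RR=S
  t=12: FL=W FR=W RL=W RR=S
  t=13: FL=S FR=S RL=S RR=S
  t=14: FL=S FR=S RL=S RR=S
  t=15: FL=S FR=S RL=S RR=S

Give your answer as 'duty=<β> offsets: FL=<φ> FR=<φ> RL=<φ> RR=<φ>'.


duty=11 offsets: FL=3 FR=3 RL=3 RR=9

duty β = stance ticks per leg = 11
FL: stance ticks = 11; W→S at t=13 → φ=3
FR: stance ticks = 11; W→S at t=13 → φ=3
RL: stance ticks = 11; W→S at t=13 → φ=3
RR: stance ticks = 11; W→S at t=7 → φ=9


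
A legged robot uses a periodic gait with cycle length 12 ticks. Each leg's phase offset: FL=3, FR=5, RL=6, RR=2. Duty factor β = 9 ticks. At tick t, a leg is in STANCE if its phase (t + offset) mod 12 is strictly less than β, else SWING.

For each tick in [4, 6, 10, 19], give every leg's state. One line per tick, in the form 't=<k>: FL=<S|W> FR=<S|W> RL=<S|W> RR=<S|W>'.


t=4: phase=(7,9,10,6) vs β=9 → FL=S FR=W RL=W RR=S
t=6: phase=(9,11,0,8) vs β=9 → FL=W FR=W RL=S RR=S
t=10: phase=(1,3,4,0) vs β=9 → FL=S FR=S RL=S RR=S
t=19: phase=(10,0,1,9) vs β=9 → FL=W FR=S RL=S RR=W

t=4: FL=S FR=W RL=W RR=S
t=6: FL=W FR=W RL=S RR=S
t=10: FL=S FR=S RL=S RR=S
t=19: FL=W FR=S RL=S RR=W


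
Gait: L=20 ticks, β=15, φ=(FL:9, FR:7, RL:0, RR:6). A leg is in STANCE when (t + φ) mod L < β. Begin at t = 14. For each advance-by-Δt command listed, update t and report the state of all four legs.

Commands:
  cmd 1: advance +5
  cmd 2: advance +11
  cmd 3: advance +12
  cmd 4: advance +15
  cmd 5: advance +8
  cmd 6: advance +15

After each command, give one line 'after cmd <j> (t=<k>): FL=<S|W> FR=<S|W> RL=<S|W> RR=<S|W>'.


start t=14: FL=S FR=S RL=S RR=S
cmd 1: advance +5 → t=19, phase=(8,6,19,5) → FL=S FR=S RL=W RR=S
cmd 2: advance +11 → t=30, phase=(19,17,10,16) → FL=W FR=W RL=S RR=W
cmd 3: advance +12 → t=42, phase=(11,9,2,8) → FL=S FR=S RL=S RR=S
cmd 4: advance +15 → t=57, phase=(6,4,17,3) → FL=S FR=S RL=W RR=S
cmd 5: advance +8 → t=65, phase=(14,12,5,11) → FL=S FR=S RL=S RR=S
cmd 6: advance +15 → t=80, phase=(9,7,0,6) → FL=S FR=S RL=S RR=S

after cmd 1 (t=19): FL=S FR=S RL=W RR=S
after cmd 2 (t=30): FL=W FR=W RL=S RR=W
after cmd 3 (t=42): FL=S FR=S RL=S RR=S
after cmd 4 (t=57): FL=S FR=S RL=W RR=S
after cmd 5 (t=65): FL=S FR=S RL=S RR=S
after cmd 6 (t=80): FL=S FR=S RL=S RR=S


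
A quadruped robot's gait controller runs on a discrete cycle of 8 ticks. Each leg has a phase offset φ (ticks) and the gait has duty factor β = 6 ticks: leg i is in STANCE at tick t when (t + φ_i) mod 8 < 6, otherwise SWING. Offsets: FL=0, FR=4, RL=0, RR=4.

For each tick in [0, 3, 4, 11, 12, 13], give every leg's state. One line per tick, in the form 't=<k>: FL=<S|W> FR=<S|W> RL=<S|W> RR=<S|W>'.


t=0: phase=(0,4,0,4) vs β=6 → FL=S FR=S RL=S RR=S
t=3: phase=(3,7,3,7) vs β=6 → FL=S FR=W RL=S RR=W
t=4: phase=(4,0,4,0) vs β=6 → FL=S FR=S RL=S RR=S
t=11: phase=(3,7,3,7) vs β=6 → FL=S FR=W RL=S RR=W
t=12: phase=(4,0,4,0) vs β=6 → FL=S FR=S RL=S RR=S
t=13: phase=(5,1,5,1) vs β=6 → FL=S FR=S RL=S RR=S

t=0: FL=S FR=S RL=S RR=S
t=3: FL=S FR=W RL=S RR=W
t=4: FL=S FR=S RL=S RR=S
t=11: FL=S FR=W RL=S RR=W
t=12: FL=S FR=S RL=S RR=S
t=13: FL=S FR=S RL=S RR=S


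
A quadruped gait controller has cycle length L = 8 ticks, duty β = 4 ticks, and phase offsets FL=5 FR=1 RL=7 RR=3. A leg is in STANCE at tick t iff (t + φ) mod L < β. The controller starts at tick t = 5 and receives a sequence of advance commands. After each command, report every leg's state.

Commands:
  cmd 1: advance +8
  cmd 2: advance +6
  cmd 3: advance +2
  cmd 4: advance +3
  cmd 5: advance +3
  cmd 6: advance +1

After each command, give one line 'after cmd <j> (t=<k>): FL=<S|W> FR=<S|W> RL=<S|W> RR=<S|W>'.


after cmd 1 (t=13): FL=S FR=W RL=W RR=S
after cmd 2 (t=19): FL=S FR=W RL=S RR=W
after cmd 3 (t=21): FL=S FR=W RL=W RR=S
after cmd 4 (t=24): FL=W FR=S RL=W RR=S
after cmd 5 (t=27): FL=S FR=W RL=S RR=W
after cmd 6 (t=28): FL=S FR=W RL=S RR=W

start t=5: FL=S FR=W RL=W RR=S
cmd 1: advance +8 → t=13, phase=(2,6,4,0) → FL=S FR=W RL=W RR=S
cmd 2: advance +6 → t=19, phase=(0,4,2,6) → FL=S FR=W RL=S RR=W
cmd 3: advance +2 → t=21, phase=(2,6,4,0) → FL=S FR=W RL=W RR=S
cmd 4: advance +3 → t=24, phase=(5,1,7,3) → FL=W FR=S RL=W RR=S
cmd 5: advance +3 → t=27, phase=(0,4,2,6) → FL=S FR=W RL=S RR=W
cmd 6: advance +1 → t=28, phase=(1,5,3,7) → FL=S FR=W RL=S RR=W


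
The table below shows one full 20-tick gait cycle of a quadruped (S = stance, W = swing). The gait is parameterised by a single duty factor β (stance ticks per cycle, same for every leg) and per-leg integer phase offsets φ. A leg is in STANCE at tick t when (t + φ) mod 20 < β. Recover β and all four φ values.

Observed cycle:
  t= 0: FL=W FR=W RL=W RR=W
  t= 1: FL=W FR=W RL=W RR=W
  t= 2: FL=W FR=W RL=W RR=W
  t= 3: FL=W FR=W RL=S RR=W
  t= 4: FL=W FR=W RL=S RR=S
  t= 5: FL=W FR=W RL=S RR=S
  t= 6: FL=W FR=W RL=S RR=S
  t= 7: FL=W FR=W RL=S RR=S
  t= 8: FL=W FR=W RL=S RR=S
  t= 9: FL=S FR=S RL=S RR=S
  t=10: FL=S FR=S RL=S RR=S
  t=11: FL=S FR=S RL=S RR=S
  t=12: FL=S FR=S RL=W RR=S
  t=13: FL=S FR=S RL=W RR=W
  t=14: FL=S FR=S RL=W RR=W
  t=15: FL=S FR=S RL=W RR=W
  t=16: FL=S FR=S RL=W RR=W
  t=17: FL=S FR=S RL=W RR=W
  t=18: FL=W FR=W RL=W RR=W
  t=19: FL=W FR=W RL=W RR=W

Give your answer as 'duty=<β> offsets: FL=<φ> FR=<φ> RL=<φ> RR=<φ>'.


duty=9 offsets: FL=11 FR=11 RL=17 RR=16

duty β = stance ticks per leg = 9
FL: stance ticks = 9; W→S at t=9 → φ=11
FR: stance ticks = 9; W→S at t=9 → φ=11
RL: stance ticks = 9; W→S at t=3 → φ=17
RR: stance ticks = 9; W→S at t=4 → φ=16


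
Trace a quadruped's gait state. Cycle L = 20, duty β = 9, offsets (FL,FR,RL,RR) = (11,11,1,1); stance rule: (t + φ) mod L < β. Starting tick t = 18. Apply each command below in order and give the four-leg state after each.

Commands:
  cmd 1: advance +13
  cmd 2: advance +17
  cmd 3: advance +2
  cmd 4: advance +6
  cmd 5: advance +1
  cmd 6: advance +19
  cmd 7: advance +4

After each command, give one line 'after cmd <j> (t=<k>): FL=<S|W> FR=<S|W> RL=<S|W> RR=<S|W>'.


start t=18: FL=W FR=W RL=W RR=W
cmd 1: advance +13 → t=31, phase=(2,2,12,12) → FL=S FR=S RL=W RR=W
cmd 2: advance +17 → t=48, phase=(19,19,9,9) → FL=W FR=W RL=W RR=W
cmd 3: advance +2 → t=50, phase=(1,1,11,11) → FL=S FR=S RL=W RR=W
cmd 4: advance +6 → t=56, phase=(7,7,17,17) → FL=S FR=S RL=W RR=W
cmd 5: advance +1 → t=57, phase=(8,8,18,18) → FL=S FR=S RL=W RR=W
cmd 6: advance +19 → t=76, phase=(7,7,17,17) → FL=S FR=S RL=W RR=W
cmd 7: advance +4 → t=80, phase=(11,11,1,1) → FL=W FR=W RL=S RR=S

after cmd 1 (t=31): FL=S FR=S RL=W RR=W
after cmd 2 (t=48): FL=W FR=W RL=W RR=W
after cmd 3 (t=50): FL=S FR=S RL=W RR=W
after cmd 4 (t=56): FL=S FR=S RL=W RR=W
after cmd 5 (t=57): FL=S FR=S RL=W RR=W
after cmd 6 (t=76): FL=S FR=S RL=W RR=W
after cmd 7 (t=80): FL=W FR=W RL=S RR=S


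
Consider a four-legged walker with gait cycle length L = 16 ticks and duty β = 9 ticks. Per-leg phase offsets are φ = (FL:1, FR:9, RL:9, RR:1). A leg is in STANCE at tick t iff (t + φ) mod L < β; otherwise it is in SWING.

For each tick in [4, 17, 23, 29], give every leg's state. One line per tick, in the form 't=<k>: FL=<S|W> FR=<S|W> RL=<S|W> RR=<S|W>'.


t=4: phase=(5,13,13,5) vs β=9 → FL=S FR=W RL=W RR=S
t=17: phase=(2,10,10,2) vs β=9 → FL=S FR=W RL=W RR=S
t=23: phase=(8,0,0,8) vs β=9 → FL=S FR=S RL=S RR=S
t=29: phase=(14,6,6,14) vs β=9 → FL=W FR=S RL=S RR=W

t=4: FL=S FR=W RL=W RR=S
t=17: FL=S FR=W RL=W RR=S
t=23: FL=S FR=S RL=S RR=S
t=29: FL=W FR=S RL=S RR=W


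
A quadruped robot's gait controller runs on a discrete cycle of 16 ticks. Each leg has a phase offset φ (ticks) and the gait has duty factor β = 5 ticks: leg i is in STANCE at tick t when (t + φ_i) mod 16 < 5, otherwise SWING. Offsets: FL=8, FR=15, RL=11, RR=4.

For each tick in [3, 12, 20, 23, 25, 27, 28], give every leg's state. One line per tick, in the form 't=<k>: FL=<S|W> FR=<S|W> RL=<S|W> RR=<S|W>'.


t=3: phase=(11,2,14,7) vs β=5 → FL=W FR=S RL=W RR=W
t=12: phase=(4,11,7,0) vs β=5 → FL=S FR=W RL=W RR=S
t=20: phase=(12,3,15,8) vs β=5 → FL=W FR=S RL=W RR=W
t=23: phase=(15,6,2,11) vs β=5 → FL=W FR=W RL=S RR=W
t=25: phase=(1,8,4,13) vs β=5 → FL=S FR=W RL=S RR=W
t=27: phase=(3,10,6,15) vs β=5 → FL=S FR=W RL=W RR=W
t=28: phase=(4,11,7,0) vs β=5 → FL=S FR=W RL=W RR=S

t=3: FL=W FR=S RL=W RR=W
t=12: FL=S FR=W RL=W RR=S
t=20: FL=W FR=S RL=W RR=W
t=23: FL=W FR=W RL=S RR=W
t=25: FL=S FR=W RL=S RR=W
t=27: FL=S FR=W RL=W RR=W
t=28: FL=S FR=W RL=W RR=S


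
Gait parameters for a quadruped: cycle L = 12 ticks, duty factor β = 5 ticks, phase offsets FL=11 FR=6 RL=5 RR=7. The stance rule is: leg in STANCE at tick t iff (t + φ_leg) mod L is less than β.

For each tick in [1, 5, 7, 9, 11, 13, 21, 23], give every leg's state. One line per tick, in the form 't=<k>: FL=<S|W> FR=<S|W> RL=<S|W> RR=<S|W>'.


t=1: FL=S FR=W RL=W RR=W
t=5: FL=S FR=W RL=W RR=S
t=7: FL=W FR=S RL=S RR=S
t=9: FL=W FR=S RL=S RR=S
t=11: FL=W FR=W RL=S RR=W
t=13: FL=S FR=W RL=W RR=W
t=21: FL=W FR=S RL=S RR=S
t=23: FL=W FR=W RL=S RR=W

t=1: phase=(0,7,6,8) vs β=5 → FL=S FR=W RL=W RR=W
t=5: phase=(4,11,10,0) vs β=5 → FL=S FR=W RL=W RR=S
t=7: phase=(6,1,0,2) vs β=5 → FL=W FR=S RL=S RR=S
t=9: phase=(8,3,2,4) vs β=5 → FL=W FR=S RL=S RR=S
t=11: phase=(10,5,4,6) vs β=5 → FL=W FR=W RL=S RR=W
t=13: phase=(0,7,6,8) vs β=5 → FL=S FR=W RL=W RR=W
t=21: phase=(8,3,2,4) vs β=5 → FL=W FR=S RL=S RR=S
t=23: phase=(10,5,4,6) vs β=5 → FL=W FR=W RL=S RR=W


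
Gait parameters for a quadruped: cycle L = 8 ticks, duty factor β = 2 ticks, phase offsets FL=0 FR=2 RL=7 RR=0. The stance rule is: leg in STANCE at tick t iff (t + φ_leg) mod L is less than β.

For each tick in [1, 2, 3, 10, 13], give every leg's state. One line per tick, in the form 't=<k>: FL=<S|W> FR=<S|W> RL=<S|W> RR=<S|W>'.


t=1: phase=(1,3,0,1) vs β=2 → FL=S FR=W RL=S RR=S
t=2: phase=(2,4,1,2) vs β=2 → FL=W FR=W RL=S RR=W
t=3: phase=(3,5,2,3) vs β=2 → FL=W FR=W RL=W RR=W
t=10: phase=(2,4,1,2) vs β=2 → FL=W FR=W RL=S RR=W
t=13: phase=(5,7,4,5) vs β=2 → FL=W FR=W RL=W RR=W

t=1: FL=S FR=W RL=S RR=S
t=2: FL=W FR=W RL=S RR=W
t=3: FL=W FR=W RL=W RR=W
t=10: FL=W FR=W RL=S RR=W
t=13: FL=W FR=W RL=W RR=W


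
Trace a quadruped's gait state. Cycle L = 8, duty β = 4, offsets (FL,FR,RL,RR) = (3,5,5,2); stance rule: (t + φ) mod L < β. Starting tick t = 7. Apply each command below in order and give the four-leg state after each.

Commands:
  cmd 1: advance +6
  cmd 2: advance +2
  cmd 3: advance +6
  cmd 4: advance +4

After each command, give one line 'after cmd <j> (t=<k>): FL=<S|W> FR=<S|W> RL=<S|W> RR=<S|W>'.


start t=7: FL=S FR=W RL=W RR=S
cmd 1: advance +6 → t=13, phase=(0,2,2,7) → FL=S FR=S RL=S RR=W
cmd 2: advance +2 → t=15, phase=(2,4,4,1) → FL=S FR=W RL=W RR=S
cmd 3: advance +6 → t=21, phase=(0,2,2,7) → FL=S FR=S RL=S RR=W
cmd 4: advance +4 → t=25, phase=(4,6,6,3) → FL=W FR=W RL=W RR=S

after cmd 1 (t=13): FL=S FR=S RL=S RR=W
after cmd 2 (t=15): FL=S FR=W RL=W RR=S
after cmd 3 (t=21): FL=S FR=S RL=S RR=W
after cmd 4 (t=25): FL=W FR=W RL=W RR=S


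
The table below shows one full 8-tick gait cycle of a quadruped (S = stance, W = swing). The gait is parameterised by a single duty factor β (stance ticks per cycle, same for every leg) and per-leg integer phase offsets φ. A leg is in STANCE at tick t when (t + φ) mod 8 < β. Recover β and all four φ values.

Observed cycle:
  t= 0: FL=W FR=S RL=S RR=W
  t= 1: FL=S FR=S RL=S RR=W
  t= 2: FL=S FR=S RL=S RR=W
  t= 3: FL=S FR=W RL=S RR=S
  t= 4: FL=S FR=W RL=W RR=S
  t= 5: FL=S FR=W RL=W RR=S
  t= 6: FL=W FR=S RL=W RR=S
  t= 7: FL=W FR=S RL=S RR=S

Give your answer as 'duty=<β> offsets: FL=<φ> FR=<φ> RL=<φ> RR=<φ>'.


duty=5 offsets: FL=7 FR=2 RL=1 RR=5

duty β = stance ticks per leg = 5
FL: stance ticks = 5; W→S at t=1 → φ=7
FR: stance ticks = 5; W→S at t=6 → φ=2
RL: stance ticks = 5; W→S at t=7 → φ=1
RR: stance ticks = 5; W→S at t=3 → φ=5


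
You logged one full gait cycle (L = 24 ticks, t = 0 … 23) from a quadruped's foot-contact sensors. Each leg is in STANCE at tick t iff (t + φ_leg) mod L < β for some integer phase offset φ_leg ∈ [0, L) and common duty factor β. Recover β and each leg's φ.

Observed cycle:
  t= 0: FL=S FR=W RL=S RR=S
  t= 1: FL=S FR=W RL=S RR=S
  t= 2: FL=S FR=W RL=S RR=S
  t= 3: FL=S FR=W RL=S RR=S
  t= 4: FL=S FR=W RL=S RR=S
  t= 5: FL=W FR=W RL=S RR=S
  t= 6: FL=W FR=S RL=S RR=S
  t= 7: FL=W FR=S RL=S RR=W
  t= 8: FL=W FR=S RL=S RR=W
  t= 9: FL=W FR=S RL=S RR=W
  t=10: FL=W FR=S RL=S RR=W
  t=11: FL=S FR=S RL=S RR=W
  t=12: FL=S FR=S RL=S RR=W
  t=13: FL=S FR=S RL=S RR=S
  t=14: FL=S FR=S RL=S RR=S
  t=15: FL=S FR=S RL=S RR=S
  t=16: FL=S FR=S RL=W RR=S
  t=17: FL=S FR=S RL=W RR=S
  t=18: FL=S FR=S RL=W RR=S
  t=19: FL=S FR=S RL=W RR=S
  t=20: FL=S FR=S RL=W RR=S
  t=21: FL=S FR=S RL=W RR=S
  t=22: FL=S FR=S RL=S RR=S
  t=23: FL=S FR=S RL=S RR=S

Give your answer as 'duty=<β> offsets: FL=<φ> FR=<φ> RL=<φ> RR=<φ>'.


duty=18 offsets: FL=13 FR=18 RL=2 RR=11

duty β = stance ticks per leg = 18
FL: stance ticks = 18; W→S at t=11 → φ=13
FR: stance ticks = 18; W→S at t=6 → φ=18
RL: stance ticks = 18; W→S at t=22 → φ=2
RR: stance ticks = 18; W→S at t=13 → φ=11


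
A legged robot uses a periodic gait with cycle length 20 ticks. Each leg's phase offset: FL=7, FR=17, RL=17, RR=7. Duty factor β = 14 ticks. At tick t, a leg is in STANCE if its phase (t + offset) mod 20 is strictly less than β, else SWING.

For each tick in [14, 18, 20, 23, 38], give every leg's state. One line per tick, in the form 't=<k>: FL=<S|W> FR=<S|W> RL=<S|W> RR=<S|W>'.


t=14: phase=(1,11,11,1) vs β=14 → FL=S FR=S RL=S RR=S
t=18: phase=(5,15,15,5) vs β=14 → FL=S FR=W RL=W RR=S
t=20: phase=(7,17,17,7) vs β=14 → FL=S FR=W RL=W RR=S
t=23: phase=(10,0,0,10) vs β=14 → FL=S FR=S RL=S RR=S
t=38: phase=(5,15,15,5) vs β=14 → FL=S FR=W RL=W RR=S

t=14: FL=S FR=S RL=S RR=S
t=18: FL=S FR=W RL=W RR=S
t=20: FL=S FR=W RL=W RR=S
t=23: FL=S FR=S RL=S RR=S
t=38: FL=S FR=W RL=W RR=S


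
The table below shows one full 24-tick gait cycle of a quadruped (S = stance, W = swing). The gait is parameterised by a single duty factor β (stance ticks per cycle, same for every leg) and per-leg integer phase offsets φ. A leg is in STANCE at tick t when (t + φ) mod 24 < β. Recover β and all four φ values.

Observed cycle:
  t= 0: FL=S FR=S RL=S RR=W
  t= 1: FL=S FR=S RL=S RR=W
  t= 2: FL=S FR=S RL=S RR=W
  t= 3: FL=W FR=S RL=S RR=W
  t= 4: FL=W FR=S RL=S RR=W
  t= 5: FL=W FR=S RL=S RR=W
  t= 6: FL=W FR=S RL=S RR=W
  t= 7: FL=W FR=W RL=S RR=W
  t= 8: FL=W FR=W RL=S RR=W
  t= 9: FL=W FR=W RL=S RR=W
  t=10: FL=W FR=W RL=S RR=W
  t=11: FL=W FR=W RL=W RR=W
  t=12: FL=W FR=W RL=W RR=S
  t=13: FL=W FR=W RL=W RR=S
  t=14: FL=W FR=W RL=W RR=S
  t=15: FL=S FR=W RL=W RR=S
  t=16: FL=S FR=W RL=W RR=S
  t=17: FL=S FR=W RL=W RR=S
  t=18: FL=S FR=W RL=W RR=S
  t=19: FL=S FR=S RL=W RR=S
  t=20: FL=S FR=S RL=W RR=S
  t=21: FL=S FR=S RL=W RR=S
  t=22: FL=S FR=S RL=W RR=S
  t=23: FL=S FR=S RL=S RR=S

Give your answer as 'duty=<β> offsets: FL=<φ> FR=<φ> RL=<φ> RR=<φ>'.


duty=12 offsets: FL=9 FR=5 RL=1 RR=12

duty β = stance ticks per leg = 12
FL: stance ticks = 12; W→S at t=15 → φ=9
FR: stance ticks = 12; W→S at t=19 → φ=5
RL: stance ticks = 12; W→S at t=23 → φ=1
RR: stance ticks = 12; W→S at t=12 → φ=12


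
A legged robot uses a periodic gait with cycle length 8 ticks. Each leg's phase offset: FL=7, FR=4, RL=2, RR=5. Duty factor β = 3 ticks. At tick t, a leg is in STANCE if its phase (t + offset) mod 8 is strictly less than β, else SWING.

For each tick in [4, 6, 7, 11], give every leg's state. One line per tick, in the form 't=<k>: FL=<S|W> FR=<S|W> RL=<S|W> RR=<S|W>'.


t=4: phase=(3,0,6,1) vs β=3 → FL=W FR=S RL=W RR=S
t=6: phase=(5,2,0,3) vs β=3 → FL=W FR=S RL=S RR=W
t=7: phase=(6,3,1,4) vs β=3 → FL=W FR=W RL=S RR=W
t=11: phase=(2,7,5,0) vs β=3 → FL=S FR=W RL=W RR=S

t=4: FL=W FR=S RL=W RR=S
t=6: FL=W FR=S RL=S RR=W
t=7: FL=W FR=W RL=S RR=W
t=11: FL=S FR=W RL=W RR=S


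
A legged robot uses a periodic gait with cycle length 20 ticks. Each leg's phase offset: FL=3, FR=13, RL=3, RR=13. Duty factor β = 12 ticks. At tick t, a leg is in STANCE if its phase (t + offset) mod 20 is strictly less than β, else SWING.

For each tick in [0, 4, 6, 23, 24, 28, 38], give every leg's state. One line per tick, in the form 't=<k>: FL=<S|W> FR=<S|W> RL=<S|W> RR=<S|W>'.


t=0: phase=(3,13,3,13) vs β=12 → FL=S FR=W RL=S RR=W
t=4: phase=(7,17,7,17) vs β=12 → FL=S FR=W RL=S RR=W
t=6: phase=(9,19,9,19) vs β=12 → FL=S FR=W RL=S RR=W
t=23: phase=(6,16,6,16) vs β=12 → FL=S FR=W RL=S RR=W
t=24: phase=(7,17,7,17) vs β=12 → FL=S FR=W RL=S RR=W
t=28: phase=(11,1,11,1) vs β=12 → FL=S FR=S RL=S RR=S
t=38: phase=(1,11,1,11) vs β=12 → FL=S FR=S RL=S RR=S

t=0: FL=S FR=W RL=S RR=W
t=4: FL=S FR=W RL=S RR=W
t=6: FL=S FR=W RL=S RR=W
t=23: FL=S FR=W RL=S RR=W
t=24: FL=S FR=W RL=S RR=W
t=28: FL=S FR=S RL=S RR=S
t=38: FL=S FR=S RL=S RR=S


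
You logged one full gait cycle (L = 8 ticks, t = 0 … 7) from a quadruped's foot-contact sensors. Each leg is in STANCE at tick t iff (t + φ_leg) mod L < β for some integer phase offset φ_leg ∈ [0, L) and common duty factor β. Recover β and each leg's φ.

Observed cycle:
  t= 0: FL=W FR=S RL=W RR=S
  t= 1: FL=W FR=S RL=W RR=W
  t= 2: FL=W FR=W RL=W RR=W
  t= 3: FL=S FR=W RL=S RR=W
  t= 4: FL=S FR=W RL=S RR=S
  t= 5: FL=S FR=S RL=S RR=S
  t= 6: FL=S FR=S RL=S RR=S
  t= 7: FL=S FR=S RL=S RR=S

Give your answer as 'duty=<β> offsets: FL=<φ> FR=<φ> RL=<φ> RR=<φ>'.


duty β = stance ticks per leg = 5
FL: stance ticks = 5; W→S at t=3 → φ=5
FR: stance ticks = 5; W→S at t=5 → φ=3
RL: stance ticks = 5; W→S at t=3 → φ=5
RR: stance ticks = 5; W→S at t=4 → φ=4

duty=5 offsets: FL=5 FR=3 RL=5 RR=4


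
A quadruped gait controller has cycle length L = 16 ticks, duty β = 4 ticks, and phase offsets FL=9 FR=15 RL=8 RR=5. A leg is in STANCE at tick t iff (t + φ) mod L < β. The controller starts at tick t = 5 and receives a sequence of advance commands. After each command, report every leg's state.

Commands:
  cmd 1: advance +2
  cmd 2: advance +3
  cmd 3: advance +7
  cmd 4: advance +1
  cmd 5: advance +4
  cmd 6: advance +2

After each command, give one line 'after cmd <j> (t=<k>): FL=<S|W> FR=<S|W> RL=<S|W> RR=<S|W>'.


after cmd 1 (t=7): FL=S FR=W RL=W RR=W
after cmd 2 (t=10): FL=S FR=W RL=S RR=W
after cmd 3 (t=17): FL=W FR=S RL=W RR=W
after cmd 4 (t=18): FL=W FR=S RL=W RR=W
after cmd 5 (t=22): FL=W FR=W RL=W RR=W
after cmd 6 (t=24): FL=S FR=W RL=S RR=W

start t=5: FL=W FR=W RL=W RR=W
cmd 1: advance +2 → t=7, phase=(0,6,15,12) → FL=S FR=W RL=W RR=W
cmd 2: advance +3 → t=10, phase=(3,9,2,15) → FL=S FR=W RL=S RR=W
cmd 3: advance +7 → t=17, phase=(10,0,9,6) → FL=W FR=S RL=W RR=W
cmd 4: advance +1 → t=18, phase=(11,1,10,7) → FL=W FR=S RL=W RR=W
cmd 5: advance +4 → t=22, phase=(15,5,14,11) → FL=W FR=W RL=W RR=W
cmd 6: advance +2 → t=24, phase=(1,7,0,13) → FL=S FR=W RL=S RR=W


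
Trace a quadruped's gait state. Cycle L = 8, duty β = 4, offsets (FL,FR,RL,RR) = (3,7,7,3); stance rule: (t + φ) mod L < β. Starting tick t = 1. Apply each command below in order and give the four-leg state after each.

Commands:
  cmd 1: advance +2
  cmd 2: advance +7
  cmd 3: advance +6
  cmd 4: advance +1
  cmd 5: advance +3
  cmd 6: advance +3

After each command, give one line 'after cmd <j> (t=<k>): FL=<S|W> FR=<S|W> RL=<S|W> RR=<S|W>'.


after cmd 1 (t=3): FL=W FR=S RL=S RR=W
after cmd 2 (t=10): FL=W FR=S RL=S RR=W
after cmd 3 (t=16): FL=S FR=W RL=W RR=S
after cmd 4 (t=17): FL=W FR=S RL=S RR=W
after cmd 5 (t=20): FL=W FR=S RL=S RR=W
after cmd 6 (t=23): FL=S FR=W RL=W RR=S

start t=1: FL=W FR=S RL=S RR=W
cmd 1: advance +2 → t=3, phase=(6,2,2,6) → FL=W FR=S RL=S RR=W
cmd 2: advance +7 → t=10, phase=(5,1,1,5) → FL=W FR=S RL=S RR=W
cmd 3: advance +6 → t=16, phase=(3,7,7,3) → FL=S FR=W RL=W RR=S
cmd 4: advance +1 → t=17, phase=(4,0,0,4) → FL=W FR=S RL=S RR=W
cmd 5: advance +3 → t=20, phase=(7,3,3,7) → FL=W FR=S RL=S RR=W
cmd 6: advance +3 → t=23, phase=(2,6,6,2) → FL=S FR=W RL=W RR=S


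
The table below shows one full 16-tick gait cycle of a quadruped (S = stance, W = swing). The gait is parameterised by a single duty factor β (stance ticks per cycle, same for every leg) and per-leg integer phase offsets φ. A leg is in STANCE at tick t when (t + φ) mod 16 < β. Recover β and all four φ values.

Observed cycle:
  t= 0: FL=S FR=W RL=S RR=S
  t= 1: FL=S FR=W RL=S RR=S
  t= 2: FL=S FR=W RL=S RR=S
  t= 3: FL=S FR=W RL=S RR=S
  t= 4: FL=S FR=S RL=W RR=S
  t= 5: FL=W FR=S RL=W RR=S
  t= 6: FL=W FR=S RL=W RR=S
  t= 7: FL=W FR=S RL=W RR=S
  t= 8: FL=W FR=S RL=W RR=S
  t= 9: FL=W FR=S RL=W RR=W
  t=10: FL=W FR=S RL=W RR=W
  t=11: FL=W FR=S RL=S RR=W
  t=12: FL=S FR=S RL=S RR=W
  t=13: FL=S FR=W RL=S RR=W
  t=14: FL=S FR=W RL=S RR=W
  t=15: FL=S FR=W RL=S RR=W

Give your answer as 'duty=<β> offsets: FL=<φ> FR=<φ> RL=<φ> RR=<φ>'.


duty=9 offsets: FL=4 FR=12 RL=5 RR=0

duty β = stance ticks per leg = 9
FL: stance ticks = 9; W→S at t=12 → φ=4
FR: stance ticks = 9; W→S at t=4 → φ=12
RL: stance ticks = 9; W→S at t=11 → φ=5
RR: stance ticks = 9; W→S at t=0 → φ=0


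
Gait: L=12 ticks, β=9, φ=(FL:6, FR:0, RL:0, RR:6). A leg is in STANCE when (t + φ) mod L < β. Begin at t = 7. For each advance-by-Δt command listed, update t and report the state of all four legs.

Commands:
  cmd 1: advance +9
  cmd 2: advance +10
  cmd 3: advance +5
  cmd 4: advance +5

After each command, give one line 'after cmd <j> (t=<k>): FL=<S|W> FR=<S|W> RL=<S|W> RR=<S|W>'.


after cmd 1 (t=16): FL=W FR=S RL=S RR=W
after cmd 2 (t=26): FL=S FR=S RL=S RR=S
after cmd 3 (t=31): FL=S FR=S RL=S RR=S
after cmd 4 (t=36): FL=S FR=S RL=S RR=S

start t=7: FL=S FR=S RL=S RR=S
cmd 1: advance +9 → t=16, phase=(10,4,4,10) → FL=W FR=S RL=S RR=W
cmd 2: advance +10 → t=26, phase=(8,2,2,8) → FL=S FR=S RL=S RR=S
cmd 3: advance +5 → t=31, phase=(1,7,7,1) → FL=S FR=S RL=S RR=S
cmd 4: advance +5 → t=36, phase=(6,0,0,6) → FL=S FR=S RL=S RR=S


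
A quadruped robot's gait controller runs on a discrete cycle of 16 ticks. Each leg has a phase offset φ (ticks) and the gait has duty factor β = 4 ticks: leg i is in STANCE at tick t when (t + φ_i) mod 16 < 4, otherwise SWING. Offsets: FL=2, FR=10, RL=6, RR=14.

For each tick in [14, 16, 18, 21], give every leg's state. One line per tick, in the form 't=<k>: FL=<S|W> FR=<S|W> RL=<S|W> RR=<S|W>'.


t=14: FL=S FR=W RL=W RR=W
t=16: FL=S FR=W RL=W RR=W
t=18: FL=W FR=W RL=W RR=S
t=21: FL=W FR=W RL=W RR=S

t=14: phase=(0,8,4,12) vs β=4 → FL=S FR=W RL=W RR=W
t=16: phase=(2,10,6,14) vs β=4 → FL=S FR=W RL=W RR=W
t=18: phase=(4,12,8,0) vs β=4 → FL=W FR=W RL=W RR=S
t=21: phase=(7,15,11,3) vs β=4 → FL=W FR=W RL=W RR=S


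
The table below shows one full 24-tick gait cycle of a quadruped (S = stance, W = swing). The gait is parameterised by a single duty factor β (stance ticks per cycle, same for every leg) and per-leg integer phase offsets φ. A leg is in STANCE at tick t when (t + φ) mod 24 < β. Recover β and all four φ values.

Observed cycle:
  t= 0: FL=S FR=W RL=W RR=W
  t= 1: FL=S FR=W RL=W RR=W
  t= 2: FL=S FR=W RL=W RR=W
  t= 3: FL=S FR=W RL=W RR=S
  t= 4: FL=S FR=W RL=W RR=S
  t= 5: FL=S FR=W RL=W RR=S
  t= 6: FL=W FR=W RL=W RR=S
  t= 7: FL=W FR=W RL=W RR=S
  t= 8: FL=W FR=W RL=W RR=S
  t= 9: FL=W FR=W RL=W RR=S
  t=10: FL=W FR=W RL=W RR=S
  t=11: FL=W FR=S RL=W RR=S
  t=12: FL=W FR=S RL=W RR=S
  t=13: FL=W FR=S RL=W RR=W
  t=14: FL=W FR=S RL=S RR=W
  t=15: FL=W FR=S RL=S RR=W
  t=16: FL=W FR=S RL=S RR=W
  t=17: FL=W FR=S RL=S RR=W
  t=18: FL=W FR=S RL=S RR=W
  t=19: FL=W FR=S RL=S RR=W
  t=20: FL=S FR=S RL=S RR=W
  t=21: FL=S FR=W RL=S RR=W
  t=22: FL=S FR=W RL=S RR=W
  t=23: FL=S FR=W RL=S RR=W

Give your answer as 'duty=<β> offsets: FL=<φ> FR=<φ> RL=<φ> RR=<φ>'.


duty=10 offsets: FL=4 FR=13 RL=10 RR=21

duty β = stance ticks per leg = 10
FL: stance ticks = 10; W→S at t=20 → φ=4
FR: stance ticks = 10; W→S at t=11 → φ=13
RL: stance ticks = 10; W→S at t=14 → φ=10
RR: stance ticks = 10; W→S at t=3 → φ=21


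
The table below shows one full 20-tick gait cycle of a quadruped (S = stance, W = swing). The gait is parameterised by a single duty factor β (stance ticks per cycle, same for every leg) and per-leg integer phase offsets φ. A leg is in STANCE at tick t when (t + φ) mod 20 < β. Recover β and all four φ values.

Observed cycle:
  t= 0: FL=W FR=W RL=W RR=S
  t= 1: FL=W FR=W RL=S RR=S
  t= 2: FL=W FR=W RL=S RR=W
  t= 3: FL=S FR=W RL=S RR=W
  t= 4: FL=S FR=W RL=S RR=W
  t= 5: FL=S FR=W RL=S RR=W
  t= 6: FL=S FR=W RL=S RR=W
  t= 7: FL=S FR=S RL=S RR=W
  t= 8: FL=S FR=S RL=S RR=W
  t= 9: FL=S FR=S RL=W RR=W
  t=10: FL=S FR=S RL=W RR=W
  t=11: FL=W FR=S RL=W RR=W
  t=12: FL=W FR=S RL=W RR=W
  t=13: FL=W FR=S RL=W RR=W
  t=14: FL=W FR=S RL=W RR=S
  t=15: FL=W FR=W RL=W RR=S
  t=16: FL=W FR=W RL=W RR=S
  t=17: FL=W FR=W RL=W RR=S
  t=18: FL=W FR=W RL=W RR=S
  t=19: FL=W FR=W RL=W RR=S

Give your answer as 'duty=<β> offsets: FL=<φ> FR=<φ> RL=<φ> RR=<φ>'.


duty=8 offsets: FL=17 FR=13 RL=19 RR=6

duty β = stance ticks per leg = 8
FL: stance ticks = 8; W→S at t=3 → φ=17
FR: stance ticks = 8; W→S at t=7 → φ=13
RL: stance ticks = 8; W→S at t=1 → φ=19
RR: stance ticks = 8; W→S at t=14 → φ=6


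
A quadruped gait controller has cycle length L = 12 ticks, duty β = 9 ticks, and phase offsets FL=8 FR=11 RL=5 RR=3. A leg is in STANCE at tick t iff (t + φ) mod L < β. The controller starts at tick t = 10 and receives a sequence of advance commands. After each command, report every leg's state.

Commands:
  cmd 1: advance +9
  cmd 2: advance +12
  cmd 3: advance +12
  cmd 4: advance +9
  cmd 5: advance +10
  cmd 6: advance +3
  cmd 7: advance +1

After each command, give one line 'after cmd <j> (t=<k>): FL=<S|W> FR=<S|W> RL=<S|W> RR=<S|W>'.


start t=10: FL=S FR=W RL=S RR=S
cmd 1: advance +9 → t=19, phase=(3,6,0,10) → FL=S FR=S RL=S RR=W
cmd 2: advance +12 → t=31, phase=(3,6,0,10) → FL=S FR=S RL=S RR=W
cmd 3: advance +12 → t=43, phase=(3,6,0,10) → FL=S FR=S RL=S RR=W
cmd 4: advance +9 → t=52, phase=(0,3,9,7) → FL=S FR=S RL=W RR=S
cmd 5: advance +10 → t=62, phase=(10,1,7,5) → FL=W FR=S RL=S RR=S
cmd 6: advance +3 → t=65, phase=(1,4,10,8) → FL=S FR=S RL=W RR=S
cmd 7: advance +1 → t=66, phase=(2,5,11,9) → FL=S FR=S RL=W RR=W

after cmd 1 (t=19): FL=S FR=S RL=S RR=W
after cmd 2 (t=31): FL=S FR=S RL=S RR=W
after cmd 3 (t=43): FL=S FR=S RL=S RR=W
after cmd 4 (t=52): FL=S FR=S RL=W RR=S
after cmd 5 (t=62): FL=W FR=S RL=S RR=S
after cmd 6 (t=65): FL=S FR=S RL=W RR=S
after cmd 7 (t=66): FL=S FR=S RL=W RR=W


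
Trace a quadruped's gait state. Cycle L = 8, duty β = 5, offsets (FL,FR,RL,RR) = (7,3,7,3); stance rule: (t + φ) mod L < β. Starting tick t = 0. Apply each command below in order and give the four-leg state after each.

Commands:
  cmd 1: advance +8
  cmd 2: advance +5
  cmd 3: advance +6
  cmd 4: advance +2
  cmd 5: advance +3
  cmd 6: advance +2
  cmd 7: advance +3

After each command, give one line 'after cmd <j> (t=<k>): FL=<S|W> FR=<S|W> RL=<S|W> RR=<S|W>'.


after cmd 1 (t=8): FL=W FR=S RL=W RR=S
after cmd 2 (t=13): FL=S FR=S RL=S RR=S
after cmd 3 (t=19): FL=S FR=W RL=S RR=W
after cmd 4 (t=21): FL=S FR=S RL=S RR=S
after cmd 5 (t=24): FL=W FR=S RL=W RR=S
after cmd 6 (t=26): FL=S FR=W RL=S RR=W
after cmd 7 (t=29): FL=S FR=S RL=S RR=S

start t=0: FL=W FR=S RL=W RR=S
cmd 1: advance +8 → t=8, phase=(7,3,7,3) → FL=W FR=S RL=W RR=S
cmd 2: advance +5 → t=13, phase=(4,0,4,0) → FL=S FR=S RL=S RR=S
cmd 3: advance +6 → t=19, phase=(2,6,2,6) → FL=S FR=W RL=S RR=W
cmd 4: advance +2 → t=21, phase=(4,0,4,0) → FL=S FR=S RL=S RR=S
cmd 5: advance +3 → t=24, phase=(7,3,7,3) → FL=W FR=S RL=W RR=S
cmd 6: advance +2 → t=26, phase=(1,5,1,5) → FL=S FR=W RL=S RR=W
cmd 7: advance +3 → t=29, phase=(4,0,4,0) → FL=S FR=S RL=S RR=S
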